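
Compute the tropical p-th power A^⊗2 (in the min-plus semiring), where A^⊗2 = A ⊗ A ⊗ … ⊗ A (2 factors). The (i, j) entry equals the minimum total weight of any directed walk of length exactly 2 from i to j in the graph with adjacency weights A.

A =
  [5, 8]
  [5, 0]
A^⊗2 =
  [10, 8]
  [5, 0]

Each entry (A^⊗2)_ij equals the minimum over all length-2 walks i = v_0 → v_1 → … → v_2 = j of Σ_t A[v_t][v_{t+1}]. For example, for (i, j) = (0, 1) we minimise over 2 possible intermediate vertex sequences; the minimum is 8, attained along the walk 0 → 1 → 1.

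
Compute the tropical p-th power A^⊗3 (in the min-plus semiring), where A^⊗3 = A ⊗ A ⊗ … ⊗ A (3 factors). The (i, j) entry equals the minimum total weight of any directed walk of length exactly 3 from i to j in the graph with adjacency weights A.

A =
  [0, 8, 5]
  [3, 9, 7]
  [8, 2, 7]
A^⊗3 =
  [0, 7, 5]
  [3, 10, 8]
  [5, 11, 10]

Each entry (A^⊗3)_ij equals the minimum over all length-3 walks i = v_0 → v_1 → … → v_3 = j of Σ_t A[v_t][v_{t+1}]. For example, for (i, j) = (0, 2) we minimise over 9 possible intermediate vertex sequences; the minimum is 5, attained along the walk 0 → 0 → 0 → 2.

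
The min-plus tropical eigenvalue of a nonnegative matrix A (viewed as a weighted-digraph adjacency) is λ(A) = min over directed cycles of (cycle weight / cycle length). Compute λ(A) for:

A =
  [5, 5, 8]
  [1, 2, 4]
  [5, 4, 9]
λ(A) = 2

Enumerate directed cycles and compute their means (weight / length). Sample:
  cycle 0 → 0: weight = 5, length = 1, mean = 5/1 ≈ 5.000
  cycle 1 → 1: weight = 2, length = 1, mean = 2/1 ≈ 2.000
  cycle 2 → 2: weight = 9, length = 1, mean = 9/1 ≈ 9.000
  cycle 0 → 1 → 0: weight = 6, length = 2, mean = 6/2 ≈ 3.000
  cycle 0 → 2 → 0: weight = 13, length = 2, mean = 13/2 ≈ 6.500
  cycle 1 → 0 → 1: weight = 6, length = 2, mean = 6/2 ≈ 3.000
Minimum mean = 2.000, attained e.g. along the cycle 1 → 1 with weight 2 and length 1. So λ(A) = 2/1 = 2.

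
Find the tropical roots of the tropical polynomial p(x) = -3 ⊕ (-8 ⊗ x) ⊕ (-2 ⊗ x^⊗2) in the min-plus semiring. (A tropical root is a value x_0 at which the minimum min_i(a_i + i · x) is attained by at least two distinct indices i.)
Roots: {-6, 5}

Each tropical root is a break point of the lower envelope of the lines y = a_i + i · x (there are 3 lines, with slopes 0, 1, ..., 2). Only the lines that attain the minimum somewhere contribute to roots; other lines are dominated. Here the surviving (envelope) indices are i = 2, i = 1, i = 0.
Intersections between consecutive envelope lines give the roots: for adjacent envelope indices i < j the intersection is x = (a_i − a_j) / (j − i). Reading off the sorted break points: {-6, 5}.
Verification: at each break x_0, at least two indices attain the minimum of min_i(a_i + i · x_0).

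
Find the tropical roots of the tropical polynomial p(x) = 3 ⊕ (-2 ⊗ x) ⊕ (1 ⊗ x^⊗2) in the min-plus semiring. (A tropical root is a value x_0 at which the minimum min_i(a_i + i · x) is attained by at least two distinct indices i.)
Roots: {-3, 5}

Each tropical root is a break point of the lower envelope of the lines y = a_i + i · x (there are 3 lines, with slopes 0, 1, ..., 2). Only the lines that attain the minimum somewhere contribute to roots; other lines are dominated. Here the surviving (envelope) indices are i = 2, i = 1, i = 0.
Intersections between consecutive envelope lines give the roots: for adjacent envelope indices i < j the intersection is x = (a_i − a_j) / (j − i). Reading off the sorted break points: {-3, 5}.
Verification: at each break x_0, at least two indices attain the minimum of min_i(a_i + i · x_0).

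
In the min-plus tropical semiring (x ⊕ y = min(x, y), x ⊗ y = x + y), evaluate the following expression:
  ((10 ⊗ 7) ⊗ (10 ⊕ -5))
((10 ⊗ 7) ⊗ (10 ⊕ -5)) = 12

Expand innermost to outermost. Recall ⊕ takes the minimum of its arguments and ⊗ takes their sum. Working out the expression ((10 ⊗ 7) ⊗ (10 ⊕ -5)) gives 12.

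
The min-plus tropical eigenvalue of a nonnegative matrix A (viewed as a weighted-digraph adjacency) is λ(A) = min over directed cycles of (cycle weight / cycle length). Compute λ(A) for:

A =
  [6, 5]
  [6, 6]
λ(A) = 11/2

Enumerate directed cycles and compute their means (weight / length). Sample:
  cycle 0 → 0: weight = 6, length = 1, mean = 6/1 ≈ 6.000
  cycle 1 → 1: weight = 6, length = 1, mean = 6/1 ≈ 6.000
  cycle 0 → 1 → 0: weight = 11, length = 2, mean = 11/2 ≈ 5.500
  cycle 1 → 0 → 1: weight = 11, length = 2, mean = 11/2 ≈ 5.500
Minimum mean = 5.500, attained e.g. along the cycle 0 → 1 → 0 with weight 11 and length 2. So λ(A) = 11/2 = 11/2.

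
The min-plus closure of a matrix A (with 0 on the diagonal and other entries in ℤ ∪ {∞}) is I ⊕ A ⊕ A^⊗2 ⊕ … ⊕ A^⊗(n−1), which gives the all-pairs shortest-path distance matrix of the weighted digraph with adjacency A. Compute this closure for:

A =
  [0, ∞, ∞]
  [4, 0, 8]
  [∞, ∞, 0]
Closure =
  [0, ∞, ∞]
  [4, 0, 8]
  [∞, ∞, 0]

This is the Floyd-Warshall all-pairs shortest-path computation. For each intermediate vertex k = 0, 1, …, 2, update dist[i][j] ← min(dist[i][j], dist[i][k] + dist[k][j]). The final matrix gives, for each (i, j), the minimum total weight of any directed path from i to j (possibly empty when i = j).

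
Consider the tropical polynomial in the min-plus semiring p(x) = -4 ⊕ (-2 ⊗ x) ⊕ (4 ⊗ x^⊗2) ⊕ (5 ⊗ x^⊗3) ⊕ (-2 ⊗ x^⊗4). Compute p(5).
p(5) = -4

A tropical monomial a ⊗ x^⊗i evaluates to a + i · x. Evaluating each term at x = 5:
  Term 0 contributes -4 + 0 · 5 = -4
  Term 1 contributes -2 + 1 · 5 = 3
  Term 2 contributes 4 + 2 · 5 = 14
  Term 3 contributes 5 + 3 · 5 = 20
  Term 4 contributes -2 + 4 · 5 = 18
p(5) = ⊕ of these = min[-4, 3, 14, 20, 18] = -4.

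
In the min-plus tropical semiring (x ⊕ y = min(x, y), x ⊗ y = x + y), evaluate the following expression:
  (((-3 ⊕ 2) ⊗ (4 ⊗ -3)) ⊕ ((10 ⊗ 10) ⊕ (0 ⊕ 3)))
(((-3 ⊕ 2) ⊗ (4 ⊗ -3)) ⊕ ((10 ⊗ 10) ⊕ (0 ⊕ 3))) = -2

Expand innermost to outermost. Recall ⊕ takes the minimum of its arguments and ⊗ takes their sum. Working out the expression (((-3 ⊕ 2) ⊗ (4 ⊗ -3)) ⊕ ((10 ⊗ 10) ⊕ (0 ⊕ 3))) gives -2.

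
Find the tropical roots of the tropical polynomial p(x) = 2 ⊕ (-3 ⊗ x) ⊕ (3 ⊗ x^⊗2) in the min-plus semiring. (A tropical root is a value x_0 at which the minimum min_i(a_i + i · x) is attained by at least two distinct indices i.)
Roots: {-6, 5}

Each tropical root is a break point of the lower envelope of the lines y = a_i + i · x (there are 3 lines, with slopes 0, 1, ..., 2). Only the lines that attain the minimum somewhere contribute to roots; other lines are dominated. Here the surviving (envelope) indices are i = 2, i = 1, i = 0.
Intersections between consecutive envelope lines give the roots: for adjacent envelope indices i < j the intersection is x = (a_i − a_j) / (j − i). Reading off the sorted break points: {-6, 5}.
Verification: at each break x_0, at least two indices attain the minimum of min_i(a_i + i · x_0).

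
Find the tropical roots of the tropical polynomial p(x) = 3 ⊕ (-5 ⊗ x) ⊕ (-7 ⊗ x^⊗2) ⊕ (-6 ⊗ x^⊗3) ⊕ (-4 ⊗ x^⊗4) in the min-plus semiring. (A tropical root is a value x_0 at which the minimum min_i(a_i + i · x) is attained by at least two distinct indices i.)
Roots: {-2, -1, 2, 8}

Each tropical root is a break point of the lower envelope of the lines y = a_i + i · x (there are 5 lines, with slopes 0, 1, ..., 4). Only the lines that attain the minimum somewhere contribute to roots; other lines are dominated. Here the surviving (envelope) indices are i = 4, i = 3, i = 2, i = 1, i = 0.
Intersections between consecutive envelope lines give the roots: for adjacent envelope indices i < j the intersection is x = (a_i − a_j) / (j − i). Reading off the sorted break points: {-2, -1, 2, 8}.
Verification: at each break x_0, at least two indices attain the minimum of min_i(a_i + i · x_0).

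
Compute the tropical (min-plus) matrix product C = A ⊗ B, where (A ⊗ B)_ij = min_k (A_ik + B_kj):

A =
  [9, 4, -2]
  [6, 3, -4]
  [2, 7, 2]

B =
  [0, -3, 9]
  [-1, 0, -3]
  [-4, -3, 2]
A ⊗ B =
  [-6, -5, 0]
  [-8, -7, -2]
  [-2, -1, 4]

Apply the min-plus product entry-by-entry:
  C[0][0] = min over k of (A[0][0] + B[0][0] = 9 + 0 = 9, A[0][1] + B[1][0] = 4 + -1 = 3, A[0][2] + B[2][0] = -2 + -4 = -6) = -6 (attained at k = 2)
  C[0][1] = min over k of (A[0][0] + B[0][1] = 9 + -3 = 6, A[0][1] + B[1][1] = 4 + 0 = 4, A[0][2] + B[2][1] = -2 + -3 = -5) = -5 (attained at k = 2)
  C[0][2] = min over k of (A[0][0] + B[0][2] = 9 + 9 = 18, A[0][1] + B[1][2] = 4 + -3 = 1, A[0][2] + B[2][2] = -2 + 2 = 0) = 0 (attained at k = 2)
  C[1][0] = min over k of (A[1][0] + B[0][0] = 6 + 0 = 6, A[1][1] + B[1][0] = 3 + -1 = 2, A[1][2] + B[2][0] = -4 + -4 = -8) = -8 (attained at k = 2)
  C[1][1] = min over k of (A[1][0] + B[0][1] = 6 + -3 = 3, A[1][1] + B[1][1] = 3 + 0 = 3, A[1][2] + B[2][1] = -4 + -3 = -7) = -7 (attained at k = 2)
  C[1][2] = min over k of (A[1][0] + B[0][2] = 6 + 9 = 15, A[1][1] + B[1][2] = 3 + -3 = 0, A[1][2] + B[2][2] = -4 + 2 = -2) = -2 (attained at k = 2)
  C[2][0] = min over k of (A[2][0] + B[0][0] = 2 + 0 = 2, A[2][1] + B[1][0] = 7 + -1 = 6, A[2][2] + B[2][0] = 2 + -4 = -2) = -2 (attained at k = 2)
  C[2][1] = min over k of (A[2][0] + B[0][1] = 2 + -3 = -1, A[2][1] + B[1][1] = 7 + 0 = 7, A[2][2] + B[2][1] = 2 + -3 = -1) = -1 (attained at k = 0)
  C[2][2] = min over k of (A[2][0] + B[0][2] = 2 + 9 = 11, A[2][1] + B[1][2] = 7 + -3 = 4, A[2][2] + B[2][2] = 2 + 2 = 4) = 4 (attained at k = 1)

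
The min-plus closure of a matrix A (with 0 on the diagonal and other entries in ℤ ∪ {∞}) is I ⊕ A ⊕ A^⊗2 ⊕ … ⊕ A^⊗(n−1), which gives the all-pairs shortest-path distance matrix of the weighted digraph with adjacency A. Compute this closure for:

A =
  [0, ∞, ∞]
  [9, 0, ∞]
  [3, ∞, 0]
Closure =
  [0, ∞, ∞]
  [9, 0, ∞]
  [3, ∞, 0]

This is the Floyd-Warshall all-pairs shortest-path computation. For each intermediate vertex k = 0, 1, …, 2, update dist[i][j] ← min(dist[i][j], dist[i][k] + dist[k][j]). The final matrix gives, for each (i, j), the minimum total weight of any directed path from i to j (possibly empty when i = j).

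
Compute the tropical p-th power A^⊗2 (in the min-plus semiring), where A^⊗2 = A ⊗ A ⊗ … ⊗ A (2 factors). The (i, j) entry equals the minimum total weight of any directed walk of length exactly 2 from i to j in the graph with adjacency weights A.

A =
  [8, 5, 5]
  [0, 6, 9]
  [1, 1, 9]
A^⊗2 =
  [5, 6, 13]
  [6, 5, 5]
  [1, 6, 6]

Each entry (A^⊗2)_ij equals the minimum over all length-2 walks i = v_0 → v_1 → … → v_2 = j of Σ_t A[v_t][v_{t+1}]. For example, for (i, j) = (0, 2) we minimise over 3 possible intermediate vertex sequences; the minimum is 13, attained along the walk 0 → 0 → 2.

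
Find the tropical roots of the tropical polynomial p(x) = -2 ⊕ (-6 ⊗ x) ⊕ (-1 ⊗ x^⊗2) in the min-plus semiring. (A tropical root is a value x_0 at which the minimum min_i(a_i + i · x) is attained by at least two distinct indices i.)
Roots: {-5, 4}

Each tropical root is a break point of the lower envelope of the lines y = a_i + i · x (there are 3 lines, with slopes 0, 1, ..., 2). Only the lines that attain the minimum somewhere contribute to roots; other lines are dominated. Here the surviving (envelope) indices are i = 2, i = 1, i = 0.
Intersections between consecutive envelope lines give the roots: for adjacent envelope indices i < j the intersection is x = (a_i − a_j) / (j − i). Reading off the sorted break points: {-5, 4}.
Verification: at each break x_0, at least two indices attain the minimum of min_i(a_i + i · x_0).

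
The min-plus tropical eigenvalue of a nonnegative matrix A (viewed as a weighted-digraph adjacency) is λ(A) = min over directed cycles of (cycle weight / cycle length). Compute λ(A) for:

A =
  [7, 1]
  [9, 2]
λ(A) = 2

Enumerate directed cycles and compute their means (weight / length). Sample:
  cycle 0 → 0: weight = 7, length = 1, mean = 7/1 ≈ 7.000
  cycle 1 → 1: weight = 2, length = 1, mean = 2/1 ≈ 2.000
  cycle 0 → 1 → 0: weight = 10, length = 2, mean = 10/2 ≈ 5.000
  cycle 1 → 0 → 1: weight = 10, length = 2, mean = 10/2 ≈ 5.000
Minimum mean = 2.000, attained e.g. along the cycle 1 → 1 with weight 2 and length 1. So λ(A) = 2/1 = 2.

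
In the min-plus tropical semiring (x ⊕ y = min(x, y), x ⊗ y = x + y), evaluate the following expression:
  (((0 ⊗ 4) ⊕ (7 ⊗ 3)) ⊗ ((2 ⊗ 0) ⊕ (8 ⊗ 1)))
(((0 ⊗ 4) ⊕ (7 ⊗ 3)) ⊗ ((2 ⊗ 0) ⊕ (8 ⊗ 1))) = 6

Expand innermost to outermost. Recall ⊕ takes the minimum of its arguments and ⊗ takes their sum. Working out the expression (((0 ⊗ 4) ⊕ (7 ⊗ 3)) ⊗ ((2 ⊗ 0) ⊕ (8 ⊗ 1))) gives 6.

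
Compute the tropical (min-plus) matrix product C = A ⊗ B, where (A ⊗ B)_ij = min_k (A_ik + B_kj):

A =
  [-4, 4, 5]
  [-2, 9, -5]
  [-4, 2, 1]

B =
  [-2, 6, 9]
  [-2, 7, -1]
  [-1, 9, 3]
A ⊗ B =
  [-6, 2, 3]
  [-6, 4, -2]
  [-6, 2, 1]

Apply the min-plus product entry-by-entry:
  C[0][0] = min over k of (A[0][0] + B[0][0] = -4 + -2 = -6, A[0][1] + B[1][0] = 4 + -2 = 2, A[0][2] + B[2][0] = 5 + -1 = 4) = -6 (attained at k = 0)
  C[0][1] = min over k of (A[0][0] + B[0][1] = -4 + 6 = 2, A[0][1] + B[1][1] = 4 + 7 = 11, A[0][2] + B[2][1] = 5 + 9 = 14) = 2 (attained at k = 0)
  C[0][2] = min over k of (A[0][0] + B[0][2] = -4 + 9 = 5, A[0][1] + B[1][2] = 4 + -1 = 3, A[0][2] + B[2][2] = 5 + 3 = 8) = 3 (attained at k = 1)
  C[1][0] = min over k of (A[1][0] + B[0][0] = -2 + -2 = -4, A[1][1] + B[1][0] = 9 + -2 = 7, A[1][2] + B[2][0] = -5 + -1 = -6) = -6 (attained at k = 2)
  C[1][1] = min over k of (A[1][0] + B[0][1] = -2 + 6 = 4, A[1][1] + B[1][1] = 9 + 7 = 16, A[1][2] + B[2][1] = -5 + 9 = 4) = 4 (attained at k = 0)
  C[1][2] = min over k of (A[1][0] + B[0][2] = -2 + 9 = 7, A[1][1] + B[1][2] = 9 + -1 = 8, A[1][2] + B[2][2] = -5 + 3 = -2) = -2 (attained at k = 2)
  C[2][0] = min over k of (A[2][0] + B[0][0] = -4 + -2 = -6, A[2][1] + B[1][0] = 2 + -2 = 0, A[2][2] + B[2][0] = 1 + -1 = 0) = -6 (attained at k = 0)
  C[2][1] = min over k of (A[2][0] + B[0][1] = -4 + 6 = 2, A[2][1] + B[1][1] = 2 + 7 = 9, A[2][2] + B[2][1] = 1 + 9 = 10) = 2 (attained at k = 0)
  C[2][2] = min over k of (A[2][0] + B[0][2] = -4 + 9 = 5, A[2][1] + B[1][2] = 2 + -1 = 1, A[2][2] + B[2][2] = 1 + 3 = 4) = 1 (attained at k = 1)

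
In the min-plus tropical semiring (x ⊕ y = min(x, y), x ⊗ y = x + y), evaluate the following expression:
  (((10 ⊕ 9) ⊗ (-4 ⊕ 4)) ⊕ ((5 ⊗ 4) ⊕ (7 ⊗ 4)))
(((10 ⊕ 9) ⊗ (-4 ⊕ 4)) ⊕ ((5 ⊗ 4) ⊕ (7 ⊗ 4))) = 5

Expand innermost to outermost. Recall ⊕ takes the minimum of its arguments and ⊗ takes their sum. Working out the expression (((10 ⊕ 9) ⊗ (-4 ⊕ 4)) ⊕ ((5 ⊗ 4) ⊕ (7 ⊗ 4))) gives 5.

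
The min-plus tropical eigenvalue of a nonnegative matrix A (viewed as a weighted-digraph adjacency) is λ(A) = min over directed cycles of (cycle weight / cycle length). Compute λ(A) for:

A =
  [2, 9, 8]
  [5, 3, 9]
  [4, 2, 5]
λ(A) = 2

Enumerate directed cycles and compute their means (weight / length). Sample:
  cycle 0 → 0: weight = 2, length = 1, mean = 2/1 ≈ 2.000
  cycle 1 → 1: weight = 3, length = 1, mean = 3/1 ≈ 3.000
  cycle 2 → 2: weight = 5, length = 1, mean = 5/1 ≈ 5.000
  cycle 0 → 1 → 0: weight = 14, length = 2, mean = 14/2 ≈ 7.000
  cycle 0 → 2 → 0: weight = 12, length = 2, mean = 12/2 ≈ 6.000
  cycle 1 → 0 → 1: weight = 14, length = 2, mean = 14/2 ≈ 7.000
Minimum mean = 2.000, attained e.g. along the cycle 0 → 0 with weight 2 and length 1. So λ(A) = 2/1 = 2.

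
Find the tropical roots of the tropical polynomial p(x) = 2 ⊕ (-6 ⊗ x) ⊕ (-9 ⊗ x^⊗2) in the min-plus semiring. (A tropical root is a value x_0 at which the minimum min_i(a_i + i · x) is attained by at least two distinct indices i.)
Roots: {3, 8}

Each tropical root is a break point of the lower envelope of the lines y = a_i + i · x (there are 3 lines, with slopes 0, 1, ..., 2). Only the lines that attain the minimum somewhere contribute to roots; other lines are dominated. Here the surviving (envelope) indices are i = 2, i = 1, i = 0.
Intersections between consecutive envelope lines give the roots: for adjacent envelope indices i < j the intersection is x = (a_i − a_j) / (j − i). Reading off the sorted break points: {3, 8}.
Verification: at each break x_0, at least two indices attain the minimum of min_i(a_i + i · x_0).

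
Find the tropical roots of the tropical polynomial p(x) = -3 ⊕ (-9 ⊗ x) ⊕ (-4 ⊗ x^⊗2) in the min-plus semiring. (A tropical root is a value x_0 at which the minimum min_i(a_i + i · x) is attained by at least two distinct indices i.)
Roots: {-5, 6}

Each tropical root is a break point of the lower envelope of the lines y = a_i + i · x (there are 3 lines, with slopes 0, 1, ..., 2). Only the lines that attain the minimum somewhere contribute to roots; other lines are dominated. Here the surviving (envelope) indices are i = 2, i = 1, i = 0.
Intersections between consecutive envelope lines give the roots: for adjacent envelope indices i < j the intersection is x = (a_i − a_j) / (j − i). Reading off the sorted break points: {-5, 6}.
Verification: at each break x_0, at least two indices attain the minimum of min_i(a_i + i · x_0).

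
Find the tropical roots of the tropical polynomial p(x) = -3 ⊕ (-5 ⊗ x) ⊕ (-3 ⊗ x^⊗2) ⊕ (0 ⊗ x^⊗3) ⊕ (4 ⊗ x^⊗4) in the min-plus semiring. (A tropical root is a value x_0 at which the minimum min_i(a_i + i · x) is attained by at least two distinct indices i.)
Roots: {-4, -3, -2, 2}

Each tropical root is a break point of the lower envelope of the lines y = a_i + i · x (there are 5 lines, with slopes 0, 1, ..., 4). Only the lines that attain the minimum somewhere contribute to roots; other lines are dominated. Here the surviving (envelope) indices are i = 4, i = 3, i = 2, i = 1, i = 0.
Intersections between consecutive envelope lines give the roots: for adjacent envelope indices i < j the intersection is x = (a_i − a_j) / (j − i). Reading off the sorted break points: {-4, -3, -2, 2}.
Verification: at each break x_0, at least two indices attain the minimum of min_i(a_i + i · x_0).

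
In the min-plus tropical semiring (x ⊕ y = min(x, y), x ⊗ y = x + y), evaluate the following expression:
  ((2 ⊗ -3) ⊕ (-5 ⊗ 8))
((2 ⊗ -3) ⊕ (-5 ⊗ 8)) = -1

Expand innermost to outermost. Recall ⊕ takes the minimum of its arguments and ⊗ takes their sum. Working out the expression ((2 ⊗ -3) ⊕ (-5 ⊗ 8)) gives -1.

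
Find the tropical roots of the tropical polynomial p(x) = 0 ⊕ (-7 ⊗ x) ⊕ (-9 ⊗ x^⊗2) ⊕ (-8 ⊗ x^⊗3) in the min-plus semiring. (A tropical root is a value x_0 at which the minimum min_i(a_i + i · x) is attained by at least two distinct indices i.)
Roots: {-1, 2, 7}

Each tropical root is a break point of the lower envelope of the lines y = a_i + i · x (there are 4 lines, with slopes 0, 1, ..., 3). Only the lines that attain the minimum somewhere contribute to roots; other lines are dominated. Here the surviving (envelope) indices are i = 3, i = 2, i = 1, i = 0.
Intersections between consecutive envelope lines give the roots: for adjacent envelope indices i < j the intersection is x = (a_i − a_j) / (j − i). Reading off the sorted break points: {-1, 2, 7}.
Verification: at each break x_0, at least two indices attain the minimum of min_i(a_i + i · x_0).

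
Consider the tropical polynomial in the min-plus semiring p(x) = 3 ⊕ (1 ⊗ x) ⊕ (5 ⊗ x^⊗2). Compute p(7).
p(7) = 3

A tropical monomial a ⊗ x^⊗i evaluates to a + i · x. Evaluating each term at x = 7:
  Term 0 contributes 3 + 0 · 7 = 3
  Term 1 contributes 1 + 1 · 7 = 8
  Term 2 contributes 5 + 2 · 7 = 19
p(7) = ⊕ of these = min[3, 8, 19] = 3.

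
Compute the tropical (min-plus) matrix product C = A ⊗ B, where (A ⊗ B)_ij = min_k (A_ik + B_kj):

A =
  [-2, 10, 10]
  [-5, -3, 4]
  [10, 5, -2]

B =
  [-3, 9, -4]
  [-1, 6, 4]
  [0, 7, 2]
A ⊗ B =
  [-5, 7, -6]
  [-8, 3, -9]
  [-2, 5, 0]

Apply the min-plus product entry-by-entry:
  C[0][0] = min over k of (A[0][0] + B[0][0] = -2 + -3 = -5, A[0][1] + B[1][0] = 10 + -1 = 9, A[0][2] + B[2][0] = 10 + 0 = 10) = -5 (attained at k = 0)
  C[0][1] = min over k of (A[0][0] + B[0][1] = -2 + 9 = 7, A[0][1] + B[1][1] = 10 + 6 = 16, A[0][2] + B[2][1] = 10 + 7 = 17) = 7 (attained at k = 0)
  C[0][2] = min over k of (A[0][0] + B[0][2] = -2 + -4 = -6, A[0][1] + B[1][2] = 10 + 4 = 14, A[0][2] + B[2][2] = 10 + 2 = 12) = -6 (attained at k = 0)
  C[1][0] = min over k of (A[1][0] + B[0][0] = -5 + -3 = -8, A[1][1] + B[1][0] = -3 + -1 = -4, A[1][2] + B[2][0] = 4 + 0 = 4) = -8 (attained at k = 0)
  C[1][1] = min over k of (A[1][0] + B[0][1] = -5 + 9 = 4, A[1][1] + B[1][1] = -3 + 6 = 3, A[1][2] + B[2][1] = 4 + 7 = 11) = 3 (attained at k = 1)
  C[1][2] = min over k of (A[1][0] + B[0][2] = -5 + -4 = -9, A[1][1] + B[1][2] = -3 + 4 = 1, A[1][2] + B[2][2] = 4 + 2 = 6) = -9 (attained at k = 0)
  C[2][0] = min over k of (A[2][0] + B[0][0] = 10 + -3 = 7, A[2][1] + B[1][0] = 5 + -1 = 4, A[2][2] + B[2][0] = -2 + 0 = -2) = -2 (attained at k = 2)
  C[2][1] = min over k of (A[2][0] + B[0][1] = 10 + 9 = 19, A[2][1] + B[1][1] = 5 + 6 = 11, A[2][2] + B[2][1] = -2 + 7 = 5) = 5 (attained at k = 2)
  C[2][2] = min over k of (A[2][0] + B[0][2] = 10 + -4 = 6, A[2][1] + B[1][2] = 5 + 4 = 9, A[2][2] + B[2][2] = -2 + 2 = 0) = 0 (attained at k = 2)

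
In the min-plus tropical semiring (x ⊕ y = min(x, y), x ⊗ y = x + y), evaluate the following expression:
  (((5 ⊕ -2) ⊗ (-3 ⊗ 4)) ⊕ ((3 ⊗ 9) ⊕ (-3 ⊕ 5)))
(((5 ⊕ -2) ⊗ (-3 ⊗ 4)) ⊕ ((3 ⊗ 9) ⊕ (-3 ⊕ 5))) = -3

Expand innermost to outermost. Recall ⊕ takes the minimum of its arguments and ⊗ takes their sum. Working out the expression (((5 ⊕ -2) ⊗ (-3 ⊗ 4)) ⊕ ((3 ⊗ 9) ⊕ (-3 ⊕ 5))) gives -3.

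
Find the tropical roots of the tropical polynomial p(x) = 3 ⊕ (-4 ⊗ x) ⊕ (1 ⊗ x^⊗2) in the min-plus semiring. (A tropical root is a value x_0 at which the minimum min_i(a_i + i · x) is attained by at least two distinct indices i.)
Roots: {-5, 7}

Each tropical root is a break point of the lower envelope of the lines y = a_i + i · x (there are 3 lines, with slopes 0, 1, ..., 2). Only the lines that attain the minimum somewhere contribute to roots; other lines are dominated. Here the surviving (envelope) indices are i = 2, i = 1, i = 0.
Intersections between consecutive envelope lines give the roots: for adjacent envelope indices i < j the intersection is x = (a_i − a_j) / (j − i). Reading off the sorted break points: {-5, 7}.
Verification: at each break x_0, at least two indices attain the minimum of min_i(a_i + i · x_0).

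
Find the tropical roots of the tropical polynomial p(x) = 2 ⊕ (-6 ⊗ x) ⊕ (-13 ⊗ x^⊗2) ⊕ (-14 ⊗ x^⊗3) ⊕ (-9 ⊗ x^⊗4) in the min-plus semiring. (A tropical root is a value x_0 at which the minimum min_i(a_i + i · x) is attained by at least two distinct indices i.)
Roots: {-5, 1, 7, 8}

Each tropical root is a break point of the lower envelope of the lines y = a_i + i · x (there are 5 lines, with slopes 0, 1, ..., 4). Only the lines that attain the minimum somewhere contribute to roots; other lines are dominated. Here the surviving (envelope) indices are i = 4, i = 3, i = 2, i = 1, i = 0.
Intersections between consecutive envelope lines give the roots: for adjacent envelope indices i < j the intersection is x = (a_i − a_j) / (j − i). Reading off the sorted break points: {-5, 1, 7, 8}.
Verification: at each break x_0, at least two indices attain the minimum of min_i(a_i + i · x_0).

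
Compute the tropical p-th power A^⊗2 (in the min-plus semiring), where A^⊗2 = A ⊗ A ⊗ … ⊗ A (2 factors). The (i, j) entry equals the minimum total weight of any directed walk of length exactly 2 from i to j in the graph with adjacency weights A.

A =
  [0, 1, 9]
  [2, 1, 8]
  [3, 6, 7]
A^⊗2 =
  [0, 1, 9]
  [2, 2, 9]
  [3, 4, 12]

Each entry (A^⊗2)_ij equals the minimum over all length-2 walks i = v_0 → v_1 → … → v_2 = j of Σ_t A[v_t][v_{t+1}]. For example, for (i, j) = (0, 2) we minimise over 3 possible intermediate vertex sequences; the minimum is 9, attained along the walk 0 → 0 → 2.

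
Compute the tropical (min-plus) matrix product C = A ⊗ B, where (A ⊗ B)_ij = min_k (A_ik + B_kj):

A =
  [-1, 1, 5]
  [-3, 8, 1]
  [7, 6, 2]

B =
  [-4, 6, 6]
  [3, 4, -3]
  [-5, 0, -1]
A ⊗ B =
  [-5, 5, -2]
  [-7, 1, 0]
  [-3, 2, 1]

Apply the min-plus product entry-by-entry:
  C[0][0] = min over k of (A[0][0] + B[0][0] = -1 + -4 = -5, A[0][1] + B[1][0] = 1 + 3 = 4, A[0][2] + B[2][0] = 5 + -5 = 0) = -5 (attained at k = 0)
  C[0][1] = min over k of (A[0][0] + B[0][1] = -1 + 6 = 5, A[0][1] + B[1][1] = 1 + 4 = 5, A[0][2] + B[2][1] = 5 + 0 = 5) = 5 (attained at k = 0)
  C[0][2] = min over k of (A[0][0] + B[0][2] = -1 + 6 = 5, A[0][1] + B[1][2] = 1 + -3 = -2, A[0][2] + B[2][2] = 5 + -1 = 4) = -2 (attained at k = 1)
  C[1][0] = min over k of (A[1][0] + B[0][0] = -3 + -4 = -7, A[1][1] + B[1][0] = 8 + 3 = 11, A[1][2] + B[2][0] = 1 + -5 = -4) = -7 (attained at k = 0)
  C[1][1] = min over k of (A[1][0] + B[0][1] = -3 + 6 = 3, A[1][1] + B[1][1] = 8 + 4 = 12, A[1][2] + B[2][1] = 1 + 0 = 1) = 1 (attained at k = 2)
  C[1][2] = min over k of (A[1][0] + B[0][2] = -3 + 6 = 3, A[1][1] + B[1][2] = 8 + -3 = 5, A[1][2] + B[2][2] = 1 + -1 = 0) = 0 (attained at k = 2)
  C[2][0] = min over k of (A[2][0] + B[0][0] = 7 + -4 = 3, A[2][1] + B[1][0] = 6 + 3 = 9, A[2][2] + B[2][0] = 2 + -5 = -3) = -3 (attained at k = 2)
  C[2][1] = min over k of (A[2][0] + B[0][1] = 7 + 6 = 13, A[2][1] + B[1][1] = 6 + 4 = 10, A[2][2] + B[2][1] = 2 + 0 = 2) = 2 (attained at k = 2)
  C[2][2] = min over k of (A[2][0] + B[0][2] = 7 + 6 = 13, A[2][1] + B[1][2] = 6 + -3 = 3, A[2][2] + B[2][2] = 2 + -1 = 1) = 1 (attained at k = 2)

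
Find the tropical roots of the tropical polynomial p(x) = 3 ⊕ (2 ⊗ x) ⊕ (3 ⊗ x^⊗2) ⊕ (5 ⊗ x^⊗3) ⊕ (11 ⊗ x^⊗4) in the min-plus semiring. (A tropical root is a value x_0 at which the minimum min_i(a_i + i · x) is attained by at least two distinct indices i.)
Roots: {-6, -2, -1, 1}

Each tropical root is a break point of the lower envelope of the lines y = a_i + i · x (there are 5 lines, with slopes 0, 1, ..., 4). Only the lines that attain the minimum somewhere contribute to roots; other lines are dominated. Here the surviving (envelope) indices are i = 4, i = 3, i = 2, i = 1, i = 0.
Intersections between consecutive envelope lines give the roots: for adjacent envelope indices i < j the intersection is x = (a_i − a_j) / (j − i). Reading off the sorted break points: {-6, -2, -1, 1}.
Verification: at each break x_0, at least two indices attain the minimum of min_i(a_i + i · x_0).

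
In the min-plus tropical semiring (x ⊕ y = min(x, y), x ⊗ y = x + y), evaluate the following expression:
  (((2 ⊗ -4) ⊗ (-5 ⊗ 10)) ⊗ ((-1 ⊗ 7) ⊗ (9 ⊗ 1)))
(((2 ⊗ -4) ⊗ (-5 ⊗ 10)) ⊗ ((-1 ⊗ 7) ⊗ (9 ⊗ 1))) = 19

Expand innermost to outermost. Recall ⊕ takes the minimum of its arguments and ⊗ takes their sum. Working out the expression (((2 ⊗ -4) ⊗ (-5 ⊗ 10)) ⊗ ((-1 ⊗ 7) ⊗ (9 ⊗ 1))) gives 19.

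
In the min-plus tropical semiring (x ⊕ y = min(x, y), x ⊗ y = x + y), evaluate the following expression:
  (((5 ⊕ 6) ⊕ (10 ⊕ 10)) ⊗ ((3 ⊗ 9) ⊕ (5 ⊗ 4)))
(((5 ⊕ 6) ⊕ (10 ⊕ 10)) ⊗ ((3 ⊗ 9) ⊕ (5 ⊗ 4))) = 14

Expand innermost to outermost. Recall ⊕ takes the minimum of its arguments and ⊗ takes their sum. Working out the expression (((5 ⊕ 6) ⊕ (10 ⊕ 10)) ⊗ ((3 ⊗ 9) ⊕ (5 ⊗ 4))) gives 14.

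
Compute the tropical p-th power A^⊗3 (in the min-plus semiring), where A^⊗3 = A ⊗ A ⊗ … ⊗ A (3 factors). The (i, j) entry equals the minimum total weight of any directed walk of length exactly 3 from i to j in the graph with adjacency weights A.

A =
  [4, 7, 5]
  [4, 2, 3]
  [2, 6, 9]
A^⊗3 =
  [11, 11, 12]
  [7, 6, 7]
  [9, 10, 11]

Each entry (A^⊗3)_ij equals the minimum over all length-3 walks i = v_0 → v_1 → … → v_3 = j of Σ_t A[v_t][v_{t+1}]. For example, for (i, j) = (0, 2) we minimise over 9 possible intermediate vertex sequences; the minimum is 12, attained along the walk 0 → 1 → 1 → 2.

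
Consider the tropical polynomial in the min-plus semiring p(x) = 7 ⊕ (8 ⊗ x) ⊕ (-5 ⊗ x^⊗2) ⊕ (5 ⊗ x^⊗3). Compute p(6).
p(6) = 7

A tropical monomial a ⊗ x^⊗i evaluates to a + i · x. Evaluating each term at x = 6:
  Term 0 contributes 7 + 0 · 6 = 7
  Term 1 contributes 8 + 1 · 6 = 14
  Term 2 contributes -5 + 2 · 6 = 7
  Term 3 contributes 5 + 3 · 6 = 23
p(6) = ⊕ of these = min[7, 14, 7, 23] = 7.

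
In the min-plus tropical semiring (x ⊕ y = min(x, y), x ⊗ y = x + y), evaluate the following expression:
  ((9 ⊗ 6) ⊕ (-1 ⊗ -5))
((9 ⊗ 6) ⊕ (-1 ⊗ -5)) = -6

Expand innermost to outermost. Recall ⊕ takes the minimum of its arguments and ⊗ takes their sum. Working out the expression ((9 ⊗ 6) ⊕ (-1 ⊗ -5)) gives -6.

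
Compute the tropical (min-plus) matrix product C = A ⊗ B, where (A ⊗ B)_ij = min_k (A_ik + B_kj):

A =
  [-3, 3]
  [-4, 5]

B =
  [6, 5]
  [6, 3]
A ⊗ B =
  [3, 2]
  [2, 1]

Apply the min-plus product entry-by-entry:
  C[0][0] = min over k of (A[0][0] + B[0][0] = -3 + 6 = 3, A[0][1] + B[1][0] = 3 + 6 = 9) = 3 (attained at k = 0)
  C[0][1] = min over k of (A[0][0] + B[0][1] = -3 + 5 = 2, A[0][1] + B[1][1] = 3 + 3 = 6) = 2 (attained at k = 0)
  C[1][0] = min over k of (A[1][0] + B[0][0] = -4 + 6 = 2, A[1][1] + B[1][0] = 5 + 6 = 11) = 2 (attained at k = 0)
  C[1][1] = min over k of (A[1][0] + B[0][1] = -4 + 5 = 1, A[1][1] + B[1][1] = 5 + 3 = 8) = 1 (attained at k = 0)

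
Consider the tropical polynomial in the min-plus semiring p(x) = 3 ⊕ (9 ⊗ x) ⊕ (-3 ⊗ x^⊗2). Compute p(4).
p(4) = 3

A tropical monomial a ⊗ x^⊗i evaluates to a + i · x. Evaluating each term at x = 4:
  Term 0 contributes 3 + 0 · 4 = 3
  Term 1 contributes 9 + 1 · 4 = 13
  Term 2 contributes -3 + 2 · 4 = 5
p(4) = ⊕ of these = min[3, 13, 5] = 3.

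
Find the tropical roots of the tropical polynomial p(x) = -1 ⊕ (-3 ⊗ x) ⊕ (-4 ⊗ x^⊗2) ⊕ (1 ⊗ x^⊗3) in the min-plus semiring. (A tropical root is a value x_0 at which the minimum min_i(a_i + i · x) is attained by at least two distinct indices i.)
Roots: {-5, 1, 2}

Each tropical root is a break point of the lower envelope of the lines y = a_i + i · x (there are 4 lines, with slopes 0, 1, ..., 3). Only the lines that attain the minimum somewhere contribute to roots; other lines are dominated. Here the surviving (envelope) indices are i = 3, i = 2, i = 1, i = 0.
Intersections between consecutive envelope lines give the roots: for adjacent envelope indices i < j the intersection is x = (a_i − a_j) / (j − i). Reading off the sorted break points: {-5, 1, 2}.
Verification: at each break x_0, at least two indices attain the minimum of min_i(a_i + i · x_0).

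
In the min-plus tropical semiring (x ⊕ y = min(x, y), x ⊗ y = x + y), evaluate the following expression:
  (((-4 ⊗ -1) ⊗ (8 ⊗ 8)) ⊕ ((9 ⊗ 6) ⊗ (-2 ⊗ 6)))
(((-4 ⊗ -1) ⊗ (8 ⊗ 8)) ⊕ ((9 ⊗ 6) ⊗ (-2 ⊗ 6))) = 11

Expand innermost to outermost. Recall ⊕ takes the minimum of its arguments and ⊗ takes their sum. Working out the expression (((-4 ⊗ -1) ⊗ (8 ⊗ 8)) ⊕ ((9 ⊗ 6) ⊗ (-2 ⊗ 6))) gives 11.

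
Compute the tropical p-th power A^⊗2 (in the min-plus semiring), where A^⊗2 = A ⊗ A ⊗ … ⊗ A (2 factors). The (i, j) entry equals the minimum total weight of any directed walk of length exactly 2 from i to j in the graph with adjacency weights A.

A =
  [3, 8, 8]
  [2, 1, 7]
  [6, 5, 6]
A^⊗2 =
  [6, 9, 11]
  [3, 2, 8]
  [7, 6, 12]

Each entry (A^⊗2)_ij equals the minimum over all length-2 walks i = v_0 → v_1 → … → v_2 = j of Σ_t A[v_t][v_{t+1}]. For example, for (i, j) = (0, 2) we minimise over 3 possible intermediate vertex sequences; the minimum is 11, attained along the walk 0 → 0 → 2.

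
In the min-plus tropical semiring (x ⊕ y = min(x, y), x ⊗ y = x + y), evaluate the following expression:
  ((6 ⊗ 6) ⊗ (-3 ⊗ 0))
((6 ⊗ 6) ⊗ (-3 ⊗ 0)) = 9

Expand innermost to outermost. Recall ⊕ takes the minimum of its arguments and ⊗ takes their sum. Working out the expression ((6 ⊗ 6) ⊗ (-3 ⊗ 0)) gives 9.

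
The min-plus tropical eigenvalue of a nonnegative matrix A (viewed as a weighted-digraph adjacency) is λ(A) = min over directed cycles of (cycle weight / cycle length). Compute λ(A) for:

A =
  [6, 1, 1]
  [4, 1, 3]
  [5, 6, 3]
λ(A) = 1

Enumerate directed cycles and compute their means (weight / length). Sample:
  cycle 0 → 0: weight = 6, length = 1, mean = 6/1 ≈ 6.000
  cycle 1 → 1: weight = 1, length = 1, mean = 1/1 ≈ 1.000
  cycle 2 → 2: weight = 3, length = 1, mean = 3/1 ≈ 3.000
  cycle 0 → 1 → 0: weight = 5, length = 2, mean = 5/2 ≈ 2.500
  cycle 0 → 2 → 0: weight = 6, length = 2, mean = 6/2 ≈ 3.000
  cycle 1 → 0 → 1: weight = 5, length = 2, mean = 5/2 ≈ 2.500
Minimum mean = 1.000, attained e.g. along the cycle 1 → 1 with weight 1 and length 1. So λ(A) = 1/1 = 1.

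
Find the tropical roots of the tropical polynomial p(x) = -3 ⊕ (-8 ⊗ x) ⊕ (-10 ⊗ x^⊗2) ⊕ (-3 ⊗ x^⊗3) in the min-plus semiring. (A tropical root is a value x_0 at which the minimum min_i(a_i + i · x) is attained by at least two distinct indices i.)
Roots: {-7, 2, 5}

Each tropical root is a break point of the lower envelope of the lines y = a_i + i · x (there are 4 lines, with slopes 0, 1, ..., 3). Only the lines that attain the minimum somewhere contribute to roots; other lines are dominated. Here the surviving (envelope) indices are i = 3, i = 2, i = 1, i = 0.
Intersections between consecutive envelope lines give the roots: for adjacent envelope indices i < j the intersection is x = (a_i − a_j) / (j − i). Reading off the sorted break points: {-7, 2, 5}.
Verification: at each break x_0, at least two indices attain the minimum of min_i(a_i + i · x_0).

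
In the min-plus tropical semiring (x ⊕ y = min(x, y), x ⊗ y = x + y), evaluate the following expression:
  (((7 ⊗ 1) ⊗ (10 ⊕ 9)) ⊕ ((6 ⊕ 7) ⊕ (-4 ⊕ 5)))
(((7 ⊗ 1) ⊗ (10 ⊕ 9)) ⊕ ((6 ⊕ 7) ⊕ (-4 ⊕ 5))) = -4

Expand innermost to outermost. Recall ⊕ takes the minimum of its arguments and ⊗ takes their sum. Working out the expression (((7 ⊗ 1) ⊗ (10 ⊕ 9)) ⊕ ((6 ⊕ 7) ⊕ (-4 ⊕ 5))) gives -4.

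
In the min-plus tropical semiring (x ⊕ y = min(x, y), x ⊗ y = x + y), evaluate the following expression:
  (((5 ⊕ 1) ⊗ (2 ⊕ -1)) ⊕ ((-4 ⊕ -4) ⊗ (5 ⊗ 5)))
(((5 ⊕ 1) ⊗ (2 ⊕ -1)) ⊕ ((-4 ⊕ -4) ⊗ (5 ⊗ 5))) = 0

Expand innermost to outermost. Recall ⊕ takes the minimum of its arguments and ⊗ takes their sum. Working out the expression (((5 ⊕ 1) ⊗ (2 ⊕ -1)) ⊕ ((-4 ⊕ -4) ⊗ (5 ⊗ 5))) gives 0.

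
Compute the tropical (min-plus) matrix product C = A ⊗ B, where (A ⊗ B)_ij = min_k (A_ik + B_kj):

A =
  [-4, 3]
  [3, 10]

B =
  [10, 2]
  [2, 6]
A ⊗ B =
  [5, -2]
  [12, 5]

Apply the min-plus product entry-by-entry:
  C[0][0] = min over k of (A[0][0] + B[0][0] = -4 + 10 = 6, A[0][1] + B[1][0] = 3 + 2 = 5) = 5 (attained at k = 1)
  C[0][1] = min over k of (A[0][0] + B[0][1] = -4 + 2 = -2, A[0][1] + B[1][1] = 3 + 6 = 9) = -2 (attained at k = 0)
  C[1][0] = min over k of (A[1][0] + B[0][0] = 3 + 10 = 13, A[1][1] + B[1][0] = 10 + 2 = 12) = 12 (attained at k = 1)
  C[1][1] = min over k of (A[1][0] + B[0][1] = 3 + 2 = 5, A[1][1] + B[1][1] = 10 + 6 = 16) = 5 (attained at k = 0)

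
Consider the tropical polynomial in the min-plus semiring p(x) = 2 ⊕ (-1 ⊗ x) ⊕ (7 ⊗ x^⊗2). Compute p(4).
p(4) = 2

A tropical monomial a ⊗ x^⊗i evaluates to a + i · x. Evaluating each term at x = 4:
  Term 0 contributes 2 + 0 · 4 = 2
  Term 1 contributes -1 + 1 · 4 = 3
  Term 2 contributes 7 + 2 · 4 = 15
p(4) = ⊕ of these = min[2, 3, 15] = 2.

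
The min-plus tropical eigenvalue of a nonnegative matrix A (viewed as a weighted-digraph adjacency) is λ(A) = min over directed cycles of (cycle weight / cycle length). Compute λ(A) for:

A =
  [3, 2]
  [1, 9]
λ(A) = 3/2

Enumerate directed cycles and compute their means (weight / length). Sample:
  cycle 0 → 0: weight = 3, length = 1, mean = 3/1 ≈ 3.000
  cycle 1 → 1: weight = 9, length = 1, mean = 9/1 ≈ 9.000
  cycle 0 → 1 → 0: weight = 3, length = 2, mean = 3/2 ≈ 1.500
  cycle 1 → 0 → 1: weight = 3, length = 2, mean = 3/2 ≈ 1.500
Minimum mean = 1.500, attained e.g. along the cycle 0 → 1 → 0 with weight 3 and length 2. So λ(A) = 3/2 = 3/2.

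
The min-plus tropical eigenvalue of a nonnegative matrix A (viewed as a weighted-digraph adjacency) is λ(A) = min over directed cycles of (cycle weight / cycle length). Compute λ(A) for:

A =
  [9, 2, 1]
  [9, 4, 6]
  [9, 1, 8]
λ(A) = 7/2

Enumerate directed cycles and compute their means (weight / length). Sample:
  cycle 0 → 0: weight = 9, length = 1, mean = 9/1 ≈ 9.000
  cycle 1 → 1: weight = 4, length = 1, mean = 4/1 ≈ 4.000
  cycle 2 → 2: weight = 8, length = 1, mean = 8/1 ≈ 8.000
  cycle 0 → 1 → 0: weight = 11, length = 2, mean = 11/2 ≈ 5.500
  cycle 0 → 2 → 0: weight = 10, length = 2, mean = 10/2 ≈ 5.000
  cycle 1 → 0 → 1: weight = 11, length = 2, mean = 11/2 ≈ 5.500
Minimum mean = 3.500, attained e.g. along the cycle 1 → 2 → 1 with weight 7 and length 2. So λ(A) = 7/2 = 7/2.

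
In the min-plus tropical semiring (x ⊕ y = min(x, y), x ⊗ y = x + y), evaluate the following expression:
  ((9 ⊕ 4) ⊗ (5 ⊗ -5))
((9 ⊕ 4) ⊗ (5 ⊗ -5)) = 4

Expand innermost to outermost. Recall ⊕ takes the minimum of its arguments and ⊗ takes their sum. Working out the expression ((9 ⊕ 4) ⊗ (5 ⊗ -5)) gives 4.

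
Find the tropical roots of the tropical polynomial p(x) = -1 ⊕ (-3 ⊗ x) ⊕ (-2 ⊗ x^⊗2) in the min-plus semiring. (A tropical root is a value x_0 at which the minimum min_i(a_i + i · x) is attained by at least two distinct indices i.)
Roots: {-1, 2}

Each tropical root is a break point of the lower envelope of the lines y = a_i + i · x (there are 3 lines, with slopes 0, 1, ..., 2). Only the lines that attain the minimum somewhere contribute to roots; other lines are dominated. Here the surviving (envelope) indices are i = 2, i = 1, i = 0.
Intersections between consecutive envelope lines give the roots: for adjacent envelope indices i < j the intersection is x = (a_i − a_j) / (j − i). Reading off the sorted break points: {-1, 2}.
Verification: at each break x_0, at least two indices attain the minimum of min_i(a_i + i · x_0).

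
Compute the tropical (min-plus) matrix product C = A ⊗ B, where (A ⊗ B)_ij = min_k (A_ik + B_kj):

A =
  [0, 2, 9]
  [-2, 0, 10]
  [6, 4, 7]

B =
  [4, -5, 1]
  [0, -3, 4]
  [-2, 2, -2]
A ⊗ B =
  [2, -5, 1]
  [0, -7, -1]
  [4, 1, 5]

Apply the min-plus product entry-by-entry:
  C[0][0] = min over k of (A[0][0] + B[0][0] = 0 + 4 = 4, A[0][1] + B[1][0] = 2 + 0 = 2, A[0][2] + B[2][0] = 9 + -2 = 7) = 2 (attained at k = 1)
  C[0][1] = min over k of (A[0][0] + B[0][1] = 0 + -5 = -5, A[0][1] + B[1][1] = 2 + -3 = -1, A[0][2] + B[2][1] = 9 + 2 = 11) = -5 (attained at k = 0)
  C[0][2] = min over k of (A[0][0] + B[0][2] = 0 + 1 = 1, A[0][1] + B[1][2] = 2 + 4 = 6, A[0][2] + B[2][2] = 9 + -2 = 7) = 1 (attained at k = 0)
  C[1][0] = min over k of (A[1][0] + B[0][0] = -2 + 4 = 2, A[1][1] + B[1][0] = 0 + 0 = 0, A[1][2] + B[2][0] = 10 + -2 = 8) = 0 (attained at k = 1)
  C[1][1] = min over k of (A[1][0] + B[0][1] = -2 + -5 = -7, A[1][1] + B[1][1] = 0 + -3 = -3, A[1][2] + B[2][1] = 10 + 2 = 12) = -7 (attained at k = 0)
  C[1][2] = min over k of (A[1][0] + B[0][2] = -2 + 1 = -1, A[1][1] + B[1][2] = 0 + 4 = 4, A[1][2] + B[2][2] = 10 + -2 = 8) = -1 (attained at k = 0)
  C[2][0] = min over k of (A[2][0] + B[0][0] = 6 + 4 = 10, A[2][1] + B[1][0] = 4 + 0 = 4, A[2][2] + B[2][0] = 7 + -2 = 5) = 4 (attained at k = 1)
  C[2][1] = min over k of (A[2][0] + B[0][1] = 6 + -5 = 1, A[2][1] + B[1][1] = 4 + -3 = 1, A[2][2] + B[2][1] = 7 + 2 = 9) = 1 (attained at k = 0)
  C[2][2] = min over k of (A[2][0] + B[0][2] = 6 + 1 = 7, A[2][1] + B[1][2] = 4 + 4 = 8, A[2][2] + B[2][2] = 7 + -2 = 5) = 5 (attained at k = 2)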